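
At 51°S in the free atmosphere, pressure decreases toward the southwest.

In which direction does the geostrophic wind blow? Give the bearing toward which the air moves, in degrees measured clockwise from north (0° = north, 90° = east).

The pressure-gradient force points toward the southwest (bearing 225°).
Geostrophic balance: in the Southern Hemisphere the Coriolis force deflects motion to the left, so the geostrophic wind blows 90° to the left of the pressure-gradient force (low pressure on the right).
Rotating 225° by 90° counterclockwise gives 135° — the wind blows toward the southeast.

135°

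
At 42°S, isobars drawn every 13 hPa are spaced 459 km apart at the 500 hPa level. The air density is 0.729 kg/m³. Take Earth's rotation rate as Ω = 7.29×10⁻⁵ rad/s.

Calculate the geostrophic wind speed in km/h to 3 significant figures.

Coriolis parameter at 42°S:
f = 2Ω sin φ = 2 × 7.29×10⁻⁵ × sin 42° = 9.76×10⁻⁵ s⁻¹
Pressure gradient: |∂P/∂n| = 1300 Pa / 459000 m = 2.83×10⁻³ Pa/m
Geostrophic balance (pressure-gradient force = Coriolis force):
V_g = (1/(fρ)) |∂P/∂n| = 2.83×10⁻³ / (9.76×10⁻⁵ × 0.729) = 39.8 m/s
Converting: 39.8 m/s × 3.6 = 143 km/h

143 km/h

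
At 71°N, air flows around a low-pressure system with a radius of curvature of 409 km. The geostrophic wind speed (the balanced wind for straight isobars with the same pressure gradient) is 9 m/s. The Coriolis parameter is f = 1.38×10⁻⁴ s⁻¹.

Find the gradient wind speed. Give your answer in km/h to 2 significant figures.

Around a low, centrifugal force acts outward with Coriolis, so pressure-gradient force balances both:
(1/ρ)|∂P/∂n| = fV + V²/R  →  V² + fR·V − fR·V_g = 0
With fR = 1.38×10⁻⁴ × 409×10³ m = 56.4 m/s:
V = [−fR + √((fR)² + 4 fR V_g)]/2 = [−56.4 + √(56.4² + 4×56.4×9)]/2 = 7.9 m/s
Subgeostrophic (V < V_g = 9 m/s), as expected around a low.
Converting: 7.9 m/s × 3.6 = 28 km/h

28 km/h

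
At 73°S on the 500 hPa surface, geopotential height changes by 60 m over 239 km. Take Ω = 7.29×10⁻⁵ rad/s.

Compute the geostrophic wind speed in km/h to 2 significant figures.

64 km/h

Coriolis parameter at 73°S:
f = 2Ω sin φ = 2 × 7.29×10⁻⁵ × sin 73° = 1.39×10⁻⁴ s⁻¹
Height gradient: |∂Z/∂n| = 60 m / 239000 m = 2.51×10⁻⁴
On a pressure surface, geostrophic balance gives V_g = (g/f)|∂Z/∂n|:
V_g = 9.81 × 2.51×10⁻⁴ / 1.39×10⁻⁴ = 17.7 m/s
Converting: 17.7 m/s × 3.6 = 64 km/h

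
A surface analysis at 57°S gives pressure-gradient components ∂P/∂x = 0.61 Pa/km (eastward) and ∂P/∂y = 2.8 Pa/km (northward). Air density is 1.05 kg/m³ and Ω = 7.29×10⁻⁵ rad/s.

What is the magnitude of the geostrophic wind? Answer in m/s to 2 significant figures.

22 m/s

Coriolis parameter at 57°S:
f = 2Ω sin φ = 2 × 7.29×10⁻⁵ × sin 57° = 1.22×10⁻⁴ s⁻¹
In the Southern Hemisphere f is negative: f = −1.22×10⁻⁴ s⁻¹.
Component geostrophic relations (x east, y north):
u_g = −(1/(fρ)) ∂P/∂y,  v_g = (1/(fρ)) ∂P/∂x
u_g = −(2.8×10⁻³)/(−1.22×10⁻⁴ × 1.05) = 21.8 m/s;  v_g = (0.61×10⁻³)/(−1.22×10⁻⁴ × 1.05) = −4.75 m/s
|V_g| = √(u_g² + v_g²) = 22.3 m/s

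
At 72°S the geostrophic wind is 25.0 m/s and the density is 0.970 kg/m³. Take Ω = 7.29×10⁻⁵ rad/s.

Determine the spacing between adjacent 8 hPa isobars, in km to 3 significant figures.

238 km

Coriolis parameter at 72°S:
f = 2Ω sin φ = 2 × 7.29×10⁻⁵ × sin 72° = 1.39×10⁻⁴ s⁻¹
Geostrophic balance rearranged: |∂P/∂n| = f ρ V_g
|∂P/∂n| = 1.39×10⁻⁴ × 0.970 × 25.0 = 3.36×10⁻³ Pa/m
Isobar spacing: Δn = ΔP/|∂P/∂n| = 800 Pa / 3.36×10⁻³ Pa/m = 237911 m ≈ 238 km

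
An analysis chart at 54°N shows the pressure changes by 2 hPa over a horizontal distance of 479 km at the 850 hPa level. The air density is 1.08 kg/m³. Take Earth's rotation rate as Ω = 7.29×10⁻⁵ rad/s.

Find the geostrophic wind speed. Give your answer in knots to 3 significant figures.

Coriolis parameter at 54°N:
f = 2Ω sin φ = 2 × 7.29×10⁻⁵ × sin 54° = 1.18×10⁻⁴ s⁻¹
Pressure gradient: |∂P/∂n| = 200 Pa / 479000 m = 4.18×10⁻⁴ Pa/m
Geostrophic balance (pressure-gradient force = Coriolis force):
V_g = (1/(fρ)) |∂P/∂n| = 4.18×10⁻⁴ / (1.18×10⁻⁴ × 1.08) = 3.28 m/s
Converting: 3.28 m/s × 1.944 = 6.37 knots

6.37 knots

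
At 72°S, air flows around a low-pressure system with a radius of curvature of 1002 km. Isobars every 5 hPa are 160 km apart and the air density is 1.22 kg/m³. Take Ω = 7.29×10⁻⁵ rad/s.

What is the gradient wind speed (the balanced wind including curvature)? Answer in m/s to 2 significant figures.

17 m/s

Coriolis parameter at 72°S:
f = 2Ω sin φ = 2 × 7.29×10⁻⁵ × sin 72° = 1.39×10⁻⁴ s⁻¹
Pressure gradient: |∂P/∂n| = 500 Pa / 160000 m = 3.12×10⁻³ Pa/m
Geostrophic speed: V_g = |∂P/∂n|/(fρ) = 3.12×10⁻³/(1.39×10⁻⁴ × 1.22) = 18.5 m/s
Around a low, centrifugal force acts outward with Coriolis, so pressure-gradient force balances both:
(1/ρ)|∂P/∂n| = fV + V²/R  →  V² + fR·V − fR·V_g = 0
With fR = 1.39×10⁻⁴ × 1002×10³ m = 139 m/s:
V = [−fR + √((fR)² + 4 fR V_g)]/2 = [−139 + √(139² + 4×139×18.5)]/2 = 16.5 m/s
Subgeostrophic (V < V_g = 18.5 m/s), as expected around a low.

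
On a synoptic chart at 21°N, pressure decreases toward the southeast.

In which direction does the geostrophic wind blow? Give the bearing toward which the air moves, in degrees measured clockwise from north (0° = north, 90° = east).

225°

The pressure-gradient force points toward the southeast (bearing 135°).
Geostrophic balance: in the Northern Hemisphere the Coriolis force deflects motion to the right, so the geostrophic wind blows 90° to the right of the pressure-gradient force (low pressure on the left).
Rotating 135° by 90° clockwise gives 225° — the wind blows toward the southwest.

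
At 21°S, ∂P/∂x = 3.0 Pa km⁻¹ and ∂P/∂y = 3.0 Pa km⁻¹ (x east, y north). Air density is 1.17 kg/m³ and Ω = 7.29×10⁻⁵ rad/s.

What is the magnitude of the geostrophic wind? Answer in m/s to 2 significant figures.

69 m/s

Coriolis parameter at 21°S:
f = 2Ω sin φ = 2 × 7.29×10⁻⁵ × sin 21° = 5.23×10⁻⁵ s⁻¹
In the Southern Hemisphere f is negative: f = −5.23×10⁻⁵ s⁻¹.
Component geostrophic relations (x east, y north):
u_g = −(1/(fρ)) ∂P/∂y,  v_g = (1/(fρ)) ∂P/∂x
u_g = −(3.0×10⁻³)/(−5.23×10⁻⁵ × 1.17) = 49.1 m/s;  v_g = (3.0×10⁻³)/(−5.23×10⁻⁵ × 1.17) = −49.1 m/s
|V_g| = √(u_g² + v_g²) = 69.4 m/s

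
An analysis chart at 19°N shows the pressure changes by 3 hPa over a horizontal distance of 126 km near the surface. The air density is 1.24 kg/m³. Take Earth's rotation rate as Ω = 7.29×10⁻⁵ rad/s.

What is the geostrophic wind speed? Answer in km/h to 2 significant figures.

150 km/h

Coriolis parameter at 19°N:
f = 2Ω sin φ = 2 × 7.29×10⁻⁵ × sin 19° = 4.75×10⁻⁵ s⁻¹
Pressure gradient: |∂P/∂n| = 300 Pa / 126000 m = 2.38×10⁻³ Pa/m
Geostrophic balance (pressure-gradient force = Coriolis force):
V_g = (1/(fρ)) |∂P/∂n| = 2.38×10⁻³ / (4.75×10⁻⁵ × 1.24) = 40.5 m/s
Converting: 40.5 m/s × 3.6 = 150 km/h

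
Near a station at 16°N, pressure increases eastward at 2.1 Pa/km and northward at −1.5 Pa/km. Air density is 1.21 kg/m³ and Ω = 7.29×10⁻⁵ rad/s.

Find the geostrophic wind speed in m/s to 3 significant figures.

Coriolis parameter at 16°N:
f = 2Ω sin φ = 2 × 7.29×10⁻⁵ × sin 16° = 4.02×10⁻⁵ s⁻¹
Component geostrophic relations (x east, y north):
u_g = −(1/(fρ)) ∂P/∂y,  v_g = (1/(fρ)) ∂P/∂x
u_g = −(−1.5×10⁻³)/(4.02×10⁻⁵ × 1.21) = 30.8 m/s;  v_g = (2.1×10⁻³)/(4.02×10⁻⁵ × 1.21) = 43.2 m/s
|V_g| = √(u_g² + v_g²) = 53.1 m/s

53.1 m/s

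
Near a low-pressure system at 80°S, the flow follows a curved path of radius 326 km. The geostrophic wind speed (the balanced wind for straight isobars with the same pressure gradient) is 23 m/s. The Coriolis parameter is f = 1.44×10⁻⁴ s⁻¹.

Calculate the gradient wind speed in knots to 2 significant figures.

33 knots

Around a low, centrifugal force acts outward with Coriolis, so pressure-gradient force balances both:
(1/ρ)|∂P/∂n| = fV + V²/R  →  V² + fR·V − fR·V_g = 0
With fR = 1.44×10⁻⁴ × 326×10³ m = 46.9 m/s:
V = [−fR + √((fR)² + 4 fR V_g)]/2 = [−46.9 + √(46.9² + 4×46.9×23)]/2 = 16.9 m/s
Subgeostrophic (V < V_g = 23 m/s), as expected around a low.
Converting: 16.9 m/s × 1.944 = 33 knots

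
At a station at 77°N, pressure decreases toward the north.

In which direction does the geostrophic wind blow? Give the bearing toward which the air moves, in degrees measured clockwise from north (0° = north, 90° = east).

090°

The pressure-gradient force points toward the north (bearing 000°).
Geostrophic balance: in the Northern Hemisphere the Coriolis force deflects motion to the right, so the geostrophic wind blows 90° to the right of the pressure-gradient force (low pressure on the left).
Rotating 000° by 90° clockwise gives 090° — the wind blows toward the east.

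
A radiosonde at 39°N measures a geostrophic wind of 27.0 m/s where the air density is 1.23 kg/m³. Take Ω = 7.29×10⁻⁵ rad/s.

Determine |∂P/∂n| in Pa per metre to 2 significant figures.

Coriolis parameter at 39°N:
f = 2Ω sin φ = 2 × 7.29×10⁻⁵ × sin 39° = 9.18×10⁻⁵ s⁻¹
Geostrophic balance rearranged: |∂P/∂n| = f ρ V_g
|∂P/∂n| = 9.18×10⁻⁵ × 1.23 × 27.0 = 3.05×10⁻³ Pa/m

3.0×10⁻³ Pa/m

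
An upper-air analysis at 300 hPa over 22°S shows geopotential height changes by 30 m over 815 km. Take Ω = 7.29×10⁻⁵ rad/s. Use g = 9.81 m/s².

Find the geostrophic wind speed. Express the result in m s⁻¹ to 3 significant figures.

6.61 m s⁻¹

Coriolis parameter at 22°S:
f = 2Ω sin φ = 2 × 7.29×10⁻⁵ × sin 22° = 5.46×10⁻⁵ s⁻¹
Height gradient: |∂Z/∂n| = 30 m / 815000 m = 3.68×10⁻⁵
On a pressure surface, geostrophic balance gives V_g = (g/f)|∂Z/∂n|:
V_g = 9.81 × 3.68×10⁻⁵ / 5.46×10⁻⁵ = 6.61 m/s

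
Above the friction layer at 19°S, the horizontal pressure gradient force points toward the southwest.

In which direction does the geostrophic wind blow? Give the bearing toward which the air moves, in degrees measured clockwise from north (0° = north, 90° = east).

The pressure-gradient force points toward the southwest (bearing 225°).
Geostrophic balance: in the Southern Hemisphere the Coriolis force deflects motion to the left, so the geostrophic wind blows 90° to the left of the pressure-gradient force (low pressure on the right).
Rotating 225° by 90° counterclockwise gives 135° — the wind blows toward the southeast.

135°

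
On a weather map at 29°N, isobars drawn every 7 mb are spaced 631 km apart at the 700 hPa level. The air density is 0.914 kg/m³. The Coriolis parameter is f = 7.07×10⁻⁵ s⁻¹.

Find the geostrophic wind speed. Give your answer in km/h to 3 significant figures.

Pressure gradient: |∂P/∂n| = 700 Pa / 631000 m = 1.11×10⁻³ Pa/m
Geostrophic balance (pressure-gradient force = Coriolis force):
V_g = (1/(fρ)) |∂P/∂n| = 1.11×10⁻³ / (7.07×10⁻⁵ × 0.914) = 17.2 m/s
Converting: 17.2 m/s × 3.6 = 61.8 km/h

61.8 km/h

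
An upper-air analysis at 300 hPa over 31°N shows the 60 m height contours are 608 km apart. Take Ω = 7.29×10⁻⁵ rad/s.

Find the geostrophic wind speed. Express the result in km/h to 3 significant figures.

46.4 km/h

Coriolis parameter at 31°N:
f = 2Ω sin φ = 2 × 7.29×10⁻⁵ × sin 31° = 7.51×10⁻⁵ s⁻¹
Height gradient: |∂Z/∂n| = 60 m / 608000 m = 9.87×10⁻⁵
On a pressure surface, geostrophic balance gives V_g = (g/f)|∂Z/∂n|:
V_g = 9.81 × 9.87×10⁻⁵ / 7.51×10⁻⁵ = 12.9 m/s
Converting: 12.9 m/s × 3.6 = 46.4 km/h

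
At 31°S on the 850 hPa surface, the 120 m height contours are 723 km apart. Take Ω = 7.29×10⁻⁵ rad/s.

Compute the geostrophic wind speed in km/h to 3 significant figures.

Coriolis parameter at 31°S:
f = 2Ω sin φ = 2 × 7.29×10⁻⁵ × sin 31° = 7.51×10⁻⁵ s⁻¹
Height gradient: |∂Z/∂n| = 120 m / 723000 m = 1.66×10⁻⁴
On a pressure surface, geostrophic balance gives V_g = (g/f)|∂Z/∂n|:
V_g = 9.81 × 1.66×10⁻⁴ / 7.51×10⁻⁵ = 21.7 m/s
Converting: 21.7 m/s × 3.6 = 78.1 km/h

78.1 km/h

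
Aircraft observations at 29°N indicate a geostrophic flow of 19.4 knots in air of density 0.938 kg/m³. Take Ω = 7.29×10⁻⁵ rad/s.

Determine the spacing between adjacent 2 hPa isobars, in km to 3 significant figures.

Coriolis parameter at 29°N:
f = 2Ω sin φ = 2 × 7.29×10⁻⁵ × sin 29° = 7.07×10⁻⁵ s⁻¹
Wind speed in SI: 19.4 knots = 9.98 m/s
Geostrophic balance rearranged: |∂P/∂n| = f ρ V_g
|∂P/∂n| = 7.07×10⁻⁵ × 0.938 × 9.98 = 6.62×10⁻⁴ Pa/m
Isobar spacing: Δn = ΔP/|∂P/∂n| = 200 Pa / 6.62×10⁻⁴ Pa/m = 302245 m ≈ 302 km

302 km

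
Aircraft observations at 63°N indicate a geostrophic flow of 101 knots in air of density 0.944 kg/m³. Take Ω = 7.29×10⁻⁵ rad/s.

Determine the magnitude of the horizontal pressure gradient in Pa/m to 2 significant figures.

Coriolis parameter at 63°N:
f = 2Ω sin φ = 2 × 7.29×10⁻⁵ × sin 63° = 1.30×10⁻⁴ s⁻¹
Wind speed in SI: 101 knots = 52.0 m/s
Geostrophic balance rearranged: |∂P/∂n| = f ρ V_g
|∂P/∂n| = 1.30×10⁻⁴ × 0.944 × 52.0 = 6.37×10⁻³ Pa/m

6.4×10⁻³ Pa/m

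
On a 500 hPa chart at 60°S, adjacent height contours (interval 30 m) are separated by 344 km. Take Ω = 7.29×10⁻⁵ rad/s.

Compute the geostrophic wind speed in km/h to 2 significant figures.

24 km/h

Coriolis parameter at 60°S:
f = 2Ω sin φ = 2 × 7.29×10⁻⁵ × sin 60° = 1.26×10⁻⁴ s⁻¹
Height gradient: |∂Z/∂n| = 30 m / 344000 m = 8.72×10⁻⁵
On a pressure surface, geostrophic balance gives V_g = (g/f)|∂Z/∂n|:
V_g = 9.81 × 8.72×10⁻⁵ / 1.26×10⁻⁴ = 6.78 m/s
Converting: 6.78 m/s × 3.6 = 24 km/h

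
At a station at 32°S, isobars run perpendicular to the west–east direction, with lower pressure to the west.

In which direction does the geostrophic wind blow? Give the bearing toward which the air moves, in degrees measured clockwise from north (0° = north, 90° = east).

The pressure-gradient force points toward the west (bearing 270°).
Geostrophic balance: in the Southern Hemisphere the Coriolis force deflects motion to the left, so the geostrophic wind blows 90° to the left of the pressure-gradient force (low pressure on the right).
Rotating 270° by 90° counterclockwise gives 180° — the wind blows toward the south.

180°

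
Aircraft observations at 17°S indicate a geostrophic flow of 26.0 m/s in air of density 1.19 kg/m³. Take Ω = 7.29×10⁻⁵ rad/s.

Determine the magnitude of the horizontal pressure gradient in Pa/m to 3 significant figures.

1.32×10⁻³ Pa/m

Coriolis parameter at 17°S:
f = 2Ω sin φ = 2 × 7.29×10⁻⁵ × sin 17° = 4.26×10⁻⁵ s⁻¹
Geostrophic balance rearranged: |∂P/∂n| = f ρ V_g
|∂P/∂n| = 4.26×10⁻⁵ × 1.19 × 26.0 = 1.32×10⁻³ Pa/m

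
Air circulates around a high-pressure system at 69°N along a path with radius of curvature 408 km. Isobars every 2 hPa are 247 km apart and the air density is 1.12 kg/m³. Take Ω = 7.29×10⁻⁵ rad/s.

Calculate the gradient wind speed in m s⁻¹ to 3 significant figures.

Coriolis parameter at 69°N:
f = 2Ω sin φ = 2 × 7.29×10⁻⁵ × sin 69° = 1.36×10⁻⁴ s⁻¹
Pressure gradient: |∂P/∂n| = 200 Pa / 247000 m = 8.10×10⁻⁴ Pa/m
Geostrophic speed: V_g = |∂P/∂n|/(fρ) = 8.10×10⁻⁴/(1.36×10⁻⁴ × 1.12) = 5.31 m/s
Around a high, pressure-gradient force acts outward with centrifugal, so Coriolis balances both:
fV = (1/ρ)|∂P/∂n| + V²/R  →  V² − fR·V + fR·V_g = 0
With fR = 1.36×10⁻⁴ × 408×10³ m = 55.5 m/s:
V = [fR − √((fR)² − 4 fR V_g)]/2 = [55.5 − √(55.5² − 4×55.5×5.31)]/2 = 5.95 m/s
Supergeostrophic (V > V_g = 5.31 m/s), as expected around a high.

5.95 m s⁻¹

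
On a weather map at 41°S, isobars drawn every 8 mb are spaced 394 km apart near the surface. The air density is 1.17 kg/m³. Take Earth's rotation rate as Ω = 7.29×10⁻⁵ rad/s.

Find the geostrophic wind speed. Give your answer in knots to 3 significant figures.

35.3 knots

Coriolis parameter at 41°S:
f = 2Ω sin φ = 2 × 7.29×10⁻⁵ × sin 41° = 9.57×10⁻⁵ s⁻¹
Pressure gradient: |∂P/∂n| = 800 Pa / 394000 m = 2.03×10⁻³ Pa/m
Geostrophic balance (pressure-gradient force = Coriolis force):
V_g = (1/(fρ)) |∂P/∂n| = 2.03×10⁻³ / (9.57×10⁻⁵ × 1.17) = 18.1 m/s
Converting: 18.1 m/s × 1.944 = 35.3 knots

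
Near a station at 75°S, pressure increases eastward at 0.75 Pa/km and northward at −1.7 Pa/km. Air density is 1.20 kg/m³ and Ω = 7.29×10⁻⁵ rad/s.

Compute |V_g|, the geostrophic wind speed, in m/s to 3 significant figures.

11.0 m/s

Coriolis parameter at 75°S:
f = 2Ω sin φ = 2 × 7.29×10⁻⁵ × sin 75° = 1.41×10⁻⁴ s⁻¹
In the Southern Hemisphere f is negative: f = −1.41×10⁻⁴ s⁻¹.
Component geostrophic relations (x east, y north):
u_g = −(1/(fρ)) ∂P/∂y,  v_g = (1/(fρ)) ∂P/∂x
u_g = −(−1.7×10⁻³)/(−1.41×10⁻⁴ × 1.20) = −10.1 m/s;  v_g = (0.75×10⁻³)/(−1.41×10⁻⁴ × 1.20) = −4.44 m/s
|V_g| = √(u_g² + v_g²) = 11.0 m/s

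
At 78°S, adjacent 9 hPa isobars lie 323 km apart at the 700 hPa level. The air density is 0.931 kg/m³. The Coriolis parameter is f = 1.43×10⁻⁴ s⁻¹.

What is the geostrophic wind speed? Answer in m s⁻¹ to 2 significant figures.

21 m s⁻¹

Pressure gradient: |∂P/∂n| = 900 Pa / 323000 m = 2.79×10⁻³ Pa/m
Geostrophic balance (pressure-gradient force = Coriolis force):
V_g = (1/(fρ)) |∂P/∂n| = 2.79×10⁻³ / (1.43×10⁻⁴ × 0.931) = 20.9 m/s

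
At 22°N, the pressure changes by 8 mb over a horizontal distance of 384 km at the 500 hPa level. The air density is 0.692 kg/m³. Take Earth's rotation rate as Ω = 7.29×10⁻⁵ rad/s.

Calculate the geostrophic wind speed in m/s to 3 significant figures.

55.1 m/s

Coriolis parameter at 22°N:
f = 2Ω sin φ = 2 × 7.29×10⁻⁵ × sin 22° = 5.46×10⁻⁵ s⁻¹
Pressure gradient: |∂P/∂n| = 800 Pa / 384000 m = 2.08×10⁻³ Pa/m
Geostrophic balance (pressure-gradient force = Coriolis force):
V_g = (1/(fρ)) |∂P/∂n| = 2.08×10⁻³ / (5.46×10⁻⁵ × 0.692) = 55.1 m/s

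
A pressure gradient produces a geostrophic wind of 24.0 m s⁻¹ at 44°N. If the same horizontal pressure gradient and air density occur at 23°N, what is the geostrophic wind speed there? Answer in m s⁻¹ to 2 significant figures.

43 m s⁻¹

With the same pressure gradient and density, V_g ∝ 1/f ∝ 1/sin φ.
V₂ = V₁ · sin φ₁ / sin φ₂ = 24.0 × sin 44° / sin 23°
V₂ = 24.0 × 0.6947/0.3907 = 43 m s⁻¹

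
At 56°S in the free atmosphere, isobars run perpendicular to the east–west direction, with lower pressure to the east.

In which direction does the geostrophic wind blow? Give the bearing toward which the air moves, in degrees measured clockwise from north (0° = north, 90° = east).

000°

The pressure-gradient force points toward the east (bearing 090°).
Geostrophic balance: in the Southern Hemisphere the Coriolis force deflects motion to the left, so the geostrophic wind blows 90° to the left of the pressure-gradient force (low pressure on the right).
Rotating 090° by 90° counterclockwise gives 000° — the wind blows toward the north.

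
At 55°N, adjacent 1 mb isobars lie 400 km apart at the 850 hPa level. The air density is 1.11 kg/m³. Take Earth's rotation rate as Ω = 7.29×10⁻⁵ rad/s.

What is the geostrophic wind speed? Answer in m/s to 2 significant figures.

Coriolis parameter at 55°N:
f = 2Ω sin φ = 2 × 7.29×10⁻⁵ × sin 55° = 1.19×10⁻⁴ s⁻¹
Pressure gradient: |∂P/∂n| = 100 Pa / 400000 m = 2.50×10⁻⁴ Pa/m
Geostrophic balance (pressure-gradient force = Coriolis force):
V_g = (1/(fρ)) |∂P/∂n| = 2.50×10⁻⁴ / (1.19×10⁻⁴ × 1.11) = 1.89 m/s

1.9 m/s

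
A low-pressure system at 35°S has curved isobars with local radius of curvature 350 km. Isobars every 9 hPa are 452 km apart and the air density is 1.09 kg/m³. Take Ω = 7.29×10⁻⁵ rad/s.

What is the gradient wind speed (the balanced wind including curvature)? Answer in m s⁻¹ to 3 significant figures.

Coriolis parameter at 35°S:
f = 2Ω sin φ = 2 × 7.29×10⁻⁵ × sin 35° = 8.36×10⁻⁵ s⁻¹
Pressure gradient: |∂P/∂n| = 900 Pa / 452000 m = 1.99×10⁻³ Pa/m
Geostrophic speed: V_g = |∂P/∂n|/(fρ) = 1.99×10⁻³/(8.36×10⁻⁵ × 1.09) = 21.8 m/s
Around a low, centrifugal force acts outward with Coriolis, so pressure-gradient force balances both:
(1/ρ)|∂P/∂n| = fV + V²/R  →  V² + fR·V − fR·V_g = 0
With fR = 8.36×10⁻⁵ × 350×10³ m = 29.3 m/s:
V = [−fR + √((fR)² + 4 fR V_g)]/2 = [−29.3 + √(29.3² + 4×29.3×21.8)]/2 = 14.6 m/s
Subgeostrophic (V < V_g = 21.8 m/s), as expected around a low.

14.6 m s⁻¹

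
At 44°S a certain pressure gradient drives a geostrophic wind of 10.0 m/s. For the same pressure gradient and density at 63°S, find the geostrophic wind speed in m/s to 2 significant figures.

7.8 m/s

With the same pressure gradient and density, V_g ∝ 1/f ∝ 1/sin φ.
V₂ = V₁ · sin φ₁ / sin φ₂ = 10.0 × sin 44° / sin 63°
V₂ = 10.0 × 0.6947/0.8910 = 7.8 m/s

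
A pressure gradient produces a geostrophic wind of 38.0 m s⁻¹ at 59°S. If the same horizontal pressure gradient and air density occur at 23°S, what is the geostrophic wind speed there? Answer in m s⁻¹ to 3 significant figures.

With the same pressure gradient and density, V_g ∝ 1/f ∝ 1/sin φ.
V₂ = V₁ · sin φ₁ / sin φ₂ = 38.0 × sin 59° / sin 23°
V₂ = 38.0 × 0.8572/0.3907 = 83.4 m s⁻¹

83.4 m s⁻¹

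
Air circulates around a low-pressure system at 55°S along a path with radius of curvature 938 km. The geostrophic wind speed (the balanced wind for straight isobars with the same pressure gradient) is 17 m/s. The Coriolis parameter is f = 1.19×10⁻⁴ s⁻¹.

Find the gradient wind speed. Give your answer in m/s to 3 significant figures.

15.0 m/s

Around a low, centrifugal force acts outward with Coriolis, so pressure-gradient force balances both:
(1/ρ)|∂P/∂n| = fV + V²/R  →  V² + fR·V − fR·V_g = 0
With fR = 1.19×10⁻⁴ × 938×10³ m = 112 m/s:
V = [−fR + √((fR)² + 4 fR V_g)]/2 = [−112 + √(112² + 4×112×17)]/2 = 15 m/s
Subgeostrophic (V < V_g = 17 m/s), as expected around a low.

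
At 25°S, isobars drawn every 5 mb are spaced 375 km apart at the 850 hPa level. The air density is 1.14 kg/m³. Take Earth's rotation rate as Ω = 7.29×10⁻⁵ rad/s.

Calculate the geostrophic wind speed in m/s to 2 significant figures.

19 m/s

Coriolis parameter at 25°S:
f = 2Ω sin φ = 2 × 7.29×10⁻⁵ × sin 25° = 6.16×10⁻⁵ s⁻¹
Pressure gradient: |∂P/∂n| = 500 Pa / 375000 m = 1.33×10⁻³ Pa/m
Geostrophic balance (pressure-gradient force = Coriolis force):
V_g = (1/(fρ)) |∂P/∂n| = 1.33×10⁻³ / (6.16×10⁻⁵ × 1.14) = 19.0 m/s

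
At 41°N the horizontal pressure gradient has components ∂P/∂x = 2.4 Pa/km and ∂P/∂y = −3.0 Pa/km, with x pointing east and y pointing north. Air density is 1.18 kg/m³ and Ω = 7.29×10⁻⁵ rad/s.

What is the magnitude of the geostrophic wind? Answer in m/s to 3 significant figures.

34.0 m/s

Coriolis parameter at 41°N:
f = 2Ω sin φ = 2 × 7.29×10⁻⁵ × sin 41° = 9.57×10⁻⁵ s⁻¹
Component geostrophic relations (x east, y north):
u_g = −(1/(fρ)) ∂P/∂y,  v_g = (1/(fρ)) ∂P/∂x
u_g = −(−3.0×10⁻³)/(9.57×10⁻⁵ × 1.18) = 26.6 m/s;  v_g = (2.4×10⁻³)/(9.57×10⁻⁵ × 1.18) = 21.3 m/s
|V_g| = √(u_g² + v_g²) = 34.0 m/s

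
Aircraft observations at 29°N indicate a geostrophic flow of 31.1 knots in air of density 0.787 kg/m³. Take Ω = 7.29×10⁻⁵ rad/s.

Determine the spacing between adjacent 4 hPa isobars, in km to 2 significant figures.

Coriolis parameter at 29°N:
f = 2Ω sin φ = 2 × 7.29×10⁻⁵ × sin 29° = 7.07×10⁻⁵ s⁻¹
Wind speed in SI: 31.1 knots = 16.0 m/s
Geostrophic balance rearranged: |∂P/∂n| = f ρ V_g
|∂P/∂n| = 7.07×10⁻⁵ × 0.787 × 16.0 = 8.90×10⁻⁴ Pa/m
Isobar spacing: Δn = ΔP/|∂P/∂n| = 400 Pa / 8.90×10⁻⁴ Pa/m = 449426 m ≈ 450 km

450 km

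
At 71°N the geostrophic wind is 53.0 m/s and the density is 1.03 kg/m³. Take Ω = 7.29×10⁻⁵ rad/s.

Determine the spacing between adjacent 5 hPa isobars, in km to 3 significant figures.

66.4 km

Coriolis parameter at 71°N:
f = 2Ω sin φ = 2 × 7.29×10⁻⁵ × sin 71° = 1.38×10⁻⁴ s⁻¹
Geostrophic balance rearranged: |∂P/∂n| = f ρ V_g
|∂P/∂n| = 1.38×10⁻⁴ × 1.03 × 53.0 = 7.53×10⁻³ Pa/m
Isobar spacing: Δn = ΔP/|∂P/∂n| = 500 Pa / 7.53×10⁻³ Pa/m = 66440 m ≈ 66.4 km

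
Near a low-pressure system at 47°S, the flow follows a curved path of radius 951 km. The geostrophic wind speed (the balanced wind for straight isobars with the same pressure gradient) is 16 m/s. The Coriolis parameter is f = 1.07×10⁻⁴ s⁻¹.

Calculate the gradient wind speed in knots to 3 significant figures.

27.3 knots

Around a low, centrifugal force acts outward with Coriolis, so pressure-gradient force balances both:
(1/ρ)|∂P/∂n| = fV + V²/R  →  V² + fR·V − fR·V_g = 0
With fR = 1.07×10⁻⁴ × 951×10³ m = 102 m/s:
V = [−fR + √((fR)² + 4 fR V_g)]/2 = [−102 + √(102² + 4×102×16)]/2 = 14.1 m/s
Subgeostrophic (V < V_g = 16 m/s), as expected around a low.
Converting: 14.1 m/s × 1.944 = 27.3 knots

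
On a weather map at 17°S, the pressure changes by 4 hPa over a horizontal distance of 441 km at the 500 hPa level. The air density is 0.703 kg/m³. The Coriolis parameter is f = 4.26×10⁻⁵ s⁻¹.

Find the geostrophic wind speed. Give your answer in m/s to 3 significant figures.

30.3 m/s

Pressure gradient: |∂P/∂n| = 400 Pa / 441000 m = 9.07×10⁻⁴ Pa/m
Geostrophic balance (pressure-gradient force = Coriolis force):
V_g = (1/(fρ)) |∂P/∂n| = 9.07×10⁻⁴ / (4.26×10⁻⁵ × 0.703) = 30.3 m/s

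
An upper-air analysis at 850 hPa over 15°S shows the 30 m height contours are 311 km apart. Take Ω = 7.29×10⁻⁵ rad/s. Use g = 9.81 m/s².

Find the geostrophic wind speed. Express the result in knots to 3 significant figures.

48.7 knots

Coriolis parameter at 15°S:
f = 2Ω sin φ = 2 × 7.29×10⁻⁵ × sin 15° = 3.77×10⁻⁵ s⁻¹
Height gradient: |∂Z/∂n| = 30 m / 311000 m = 9.65×10⁻⁵
On a pressure surface, geostrophic balance gives V_g = (g/f)|∂Z/∂n|:
V_g = 9.81 × 9.65×10⁻⁵ / 3.77×10⁻⁵ = 25.1 m/s
Converting: 25.1 m/s × 1.944 = 48.7 knots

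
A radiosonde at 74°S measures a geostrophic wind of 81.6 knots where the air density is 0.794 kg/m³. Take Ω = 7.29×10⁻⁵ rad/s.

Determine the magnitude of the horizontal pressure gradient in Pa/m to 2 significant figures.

Coriolis parameter at 74°S:
f = 2Ω sin φ = 2 × 7.29×10⁻⁵ × sin 74° = 1.40×10⁻⁴ s⁻¹
Wind speed in SI: 81.6 knots = 42.0 m/s
Geostrophic balance rearranged: |∂P/∂n| = f ρ V_g
|∂P/∂n| = 1.40×10⁻⁴ × 0.794 × 42.0 = 4.67×10⁻³ Pa/m

4.7×10⁻³ Pa/m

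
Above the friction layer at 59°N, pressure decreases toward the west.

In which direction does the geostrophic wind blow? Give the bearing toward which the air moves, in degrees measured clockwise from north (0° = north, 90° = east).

000°

The pressure-gradient force points toward the west (bearing 270°).
Geostrophic balance: in the Northern Hemisphere the Coriolis force deflects motion to the right, so the geostrophic wind blows 90° to the right of the pressure-gradient force (low pressure on the left).
Rotating 270° by 90° clockwise gives 000° — the wind blows toward the north.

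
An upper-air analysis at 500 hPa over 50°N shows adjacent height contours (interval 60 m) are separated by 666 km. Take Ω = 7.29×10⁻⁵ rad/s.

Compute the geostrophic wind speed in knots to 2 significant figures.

Coriolis parameter at 50°N:
f = 2Ω sin φ = 2 × 7.29×10⁻⁵ × sin 50° = 1.12×10⁻⁴ s⁻¹
Height gradient: |∂Z/∂n| = 60 m / 666000 m = 9.01×10⁻⁵
On a pressure surface, geostrophic balance gives V_g = (g/f)|∂Z/∂n|:
V_g = 9.81 × 9.01×10⁻⁵ / 1.12×10⁻⁴ = 7.91 m/s
Converting: 7.91 m/s × 1.944 = 15 knots

15 knots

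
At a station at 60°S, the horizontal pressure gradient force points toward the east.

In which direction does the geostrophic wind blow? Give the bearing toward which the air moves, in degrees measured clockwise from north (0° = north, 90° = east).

000°

The pressure-gradient force points toward the east (bearing 090°).
Geostrophic balance: in the Southern Hemisphere the Coriolis force deflects motion to the left, so the geostrophic wind blows 90° to the left of the pressure-gradient force (low pressure on the right).
Rotating 090° by 90° counterclockwise gives 000° — the wind blows toward the north.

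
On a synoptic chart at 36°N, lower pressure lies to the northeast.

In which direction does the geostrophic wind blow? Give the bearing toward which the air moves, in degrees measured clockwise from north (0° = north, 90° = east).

135°

The pressure-gradient force points toward the northeast (bearing 045°).
Geostrophic balance: in the Northern Hemisphere the Coriolis force deflects motion to the right, so the geostrophic wind blows 90° to the right of the pressure-gradient force (low pressure on the left).
Rotating 045° by 90° clockwise gives 135° — the wind blows toward the southeast.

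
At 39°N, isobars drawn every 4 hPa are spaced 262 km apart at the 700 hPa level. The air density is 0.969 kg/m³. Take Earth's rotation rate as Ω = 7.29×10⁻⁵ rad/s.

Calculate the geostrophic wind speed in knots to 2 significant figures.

Coriolis parameter at 39°N:
f = 2Ω sin φ = 2 × 7.29×10⁻⁵ × sin 39° = 9.18×10⁻⁵ s⁻¹
Pressure gradient: |∂P/∂n| = 400 Pa / 262000 m = 1.53×10⁻³ Pa/m
Geostrophic balance (pressure-gradient force = Coriolis force):
V_g = (1/(fρ)) |∂P/∂n| = 1.53×10⁻³ / (9.18×10⁻⁵ × 0.969) = 17.2 m/s
Converting: 17.2 m/s × 1.944 = 33 knots

33 knots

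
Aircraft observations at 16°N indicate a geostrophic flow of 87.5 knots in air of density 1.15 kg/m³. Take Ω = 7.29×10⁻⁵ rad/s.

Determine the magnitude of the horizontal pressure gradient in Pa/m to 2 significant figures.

2.1×10⁻³ Pa/m

Coriolis parameter at 16°N:
f = 2Ω sin φ = 2 × 7.29×10⁻⁵ × sin 16° = 4.02×10⁻⁵ s⁻¹
Wind speed in SI: 87.5 knots = 45.0 m/s
Geostrophic balance rearranged: |∂P/∂n| = f ρ V_g
|∂P/∂n| = 4.02×10⁻⁵ × 1.15 × 45.0 = 2.08×10⁻³ Pa/m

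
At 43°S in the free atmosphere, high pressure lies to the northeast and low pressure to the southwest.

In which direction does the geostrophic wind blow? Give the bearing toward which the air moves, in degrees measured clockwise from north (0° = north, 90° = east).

The pressure-gradient force points toward the southwest (bearing 225°).
Geostrophic balance: in the Southern Hemisphere the Coriolis force deflects motion to the left, so the geostrophic wind blows 90° to the left of the pressure-gradient force (low pressure on the right).
Rotating 225° by 90° counterclockwise gives 135° — the wind blows toward the southeast.

135°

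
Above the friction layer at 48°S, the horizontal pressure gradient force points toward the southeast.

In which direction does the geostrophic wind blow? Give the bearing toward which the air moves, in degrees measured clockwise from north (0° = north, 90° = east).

The pressure-gradient force points toward the southeast (bearing 135°).
Geostrophic balance: in the Southern Hemisphere the Coriolis force deflects motion to the left, so the geostrophic wind blows 90° to the left of the pressure-gradient force (low pressure on the right).
Rotating 135° by 90° counterclockwise gives 045° — the wind blows toward the northeast.

045°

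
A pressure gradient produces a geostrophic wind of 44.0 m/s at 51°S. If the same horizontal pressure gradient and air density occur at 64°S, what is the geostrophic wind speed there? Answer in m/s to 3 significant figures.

With the same pressure gradient and density, V_g ∝ 1/f ∝ 1/sin φ.
V₂ = V₁ · sin φ₁ / sin φ₂ = 44.0 × sin 51° / sin 64°
V₂ = 44.0 × 0.7771/0.8988 = 38.0 m/s

38.0 m/s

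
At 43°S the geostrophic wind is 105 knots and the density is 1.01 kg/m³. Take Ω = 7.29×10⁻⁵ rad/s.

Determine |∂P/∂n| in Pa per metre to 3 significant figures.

5.42×10⁻³ Pa/m

Coriolis parameter at 43°S:
f = 2Ω sin φ = 2 × 7.29×10⁻⁵ × sin 43° = 9.94×10⁻⁵ s⁻¹
Wind speed in SI: 105 knots = 54.0 m/s
Geostrophic balance rearranged: |∂P/∂n| = f ρ V_g
|∂P/∂n| = 9.94×10⁻⁵ × 1.01 × 54.0 = 5.42×10⁻³ Pa/m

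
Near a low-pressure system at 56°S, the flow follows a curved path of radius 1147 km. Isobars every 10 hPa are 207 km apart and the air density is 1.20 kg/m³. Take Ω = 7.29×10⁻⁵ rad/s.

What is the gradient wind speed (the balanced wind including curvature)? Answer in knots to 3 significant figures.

Coriolis parameter at 56°S:
f = 2Ω sin φ = 2 × 7.29×10⁻⁵ × sin 56° = 1.21×10⁻⁴ s⁻¹
Pressure gradient: |∂P/∂n| = 1000 Pa / 207000 m = 4.83×10⁻³ Pa/m
Geostrophic speed: V_g = |∂P/∂n|/(fρ) = 4.83×10⁻³/(1.21×10⁻⁴ × 1.20) = 33.3 m/s
Around a low, centrifugal force acts outward with Coriolis, so pressure-gradient force balances both:
(1/ρ)|∂P/∂n| = fV + V²/R  →  V² + fR·V − fR·V_g = 0
With fR = 1.21×10⁻⁴ × 1147×10³ m = 139 m/s:
V = [−fR + √((fR)² + 4 fR V_g)]/2 = [−139 + √(139² + 4×139×33.3)]/2 = 27.8 m/s
Subgeostrophic (V < V_g = 33.3 m/s), as expected around a low.
Converting: 27.8 m/s × 1.944 = 53.9 knots

53.9 knots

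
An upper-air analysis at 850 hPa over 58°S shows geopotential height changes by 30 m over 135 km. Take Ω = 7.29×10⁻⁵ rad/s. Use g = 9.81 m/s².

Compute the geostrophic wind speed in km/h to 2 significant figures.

63 km/h

Coriolis parameter at 58°S:
f = 2Ω sin φ = 2 × 7.29×10⁻⁵ × sin 58° = 1.24×10⁻⁴ s⁻¹
Height gradient: |∂Z/∂n| = 30 m / 135000 m = 2.22×10⁻⁴
On a pressure surface, geostrophic balance gives V_g = (g/f)|∂Z/∂n|:
V_g = 9.81 × 2.22×10⁻⁴ / 1.24×10⁻⁴ = 17.6 m/s
Converting: 17.6 m/s × 3.6 = 63 km/h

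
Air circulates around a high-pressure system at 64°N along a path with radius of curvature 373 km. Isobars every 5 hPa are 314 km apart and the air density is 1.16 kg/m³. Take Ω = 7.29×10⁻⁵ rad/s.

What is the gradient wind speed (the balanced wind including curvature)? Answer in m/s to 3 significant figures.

Coriolis parameter at 64°N:
f = 2Ω sin φ = 2 × 7.29×10⁻⁵ × sin 64° = 1.31×10⁻⁴ s⁻¹
Pressure gradient: |∂P/∂n| = 500 Pa / 314000 m = 1.59×10⁻³ Pa/m
Geostrophic speed: V_g = |∂P/∂n|/(fρ) = 1.59×10⁻³/(1.31×10⁻⁴ × 1.16) = 10.5 m/s
Around a high, pressure-gradient force acts outward with centrifugal, so Coriolis balances both:
fV = (1/ρ)|∂P/∂n| + V²/R  →  V² − fR·V + fR·V_g = 0
With fR = 1.31×10⁻⁴ × 373×10³ m = 48.9 m/s:
V = [fR − √((fR)² − 4 fR V_g)]/2 = [48.9 − √(48.9² − 4×48.9×10.5)]/2 = 15.2 m/s
Supergeostrophic (V > V_g = 10.5 m/s), as expected around a high.

15.2 m/s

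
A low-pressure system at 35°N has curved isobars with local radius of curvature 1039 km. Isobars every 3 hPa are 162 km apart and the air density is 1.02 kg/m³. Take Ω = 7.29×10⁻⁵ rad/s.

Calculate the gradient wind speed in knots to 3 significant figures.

35.0 knots

Coriolis parameter at 35°N:
f = 2Ω sin φ = 2 × 7.29×10⁻⁵ × sin 35° = 8.36×10⁻⁵ s⁻¹
Pressure gradient: |∂P/∂n| = 300 Pa / 162000 m = 1.85×10⁻³ Pa/m
Geostrophic speed: V_g = |∂P/∂n|/(fρ) = 1.85×10⁻³/(8.36×10⁻⁵ × 1.02) = 21.7 m/s
Around a low, centrifugal force acts outward with Coriolis, so pressure-gradient force balances both:
(1/ρ)|∂P/∂n| = fV + V²/R  →  V² + fR·V − fR·V_g = 0
With fR = 8.36×10⁻⁵ × 1039×10³ m = 86.9 m/s:
V = [−fR + √((fR)² + 4 fR V_g)]/2 = [−86.9 + √(86.9² + 4×86.9×21.7)]/2 = 18 m/s
Subgeostrophic (V < V_g = 21.7 m/s), as expected around a low.
Converting: 18 m/s × 1.944 = 35.0 knots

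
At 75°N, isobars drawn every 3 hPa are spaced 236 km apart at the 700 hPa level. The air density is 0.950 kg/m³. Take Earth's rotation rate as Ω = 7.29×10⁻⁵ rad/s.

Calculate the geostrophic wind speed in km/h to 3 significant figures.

Coriolis parameter at 75°N:
f = 2Ω sin φ = 2 × 7.29×10⁻⁵ × sin 75° = 1.41×10⁻⁴ s⁻¹
Pressure gradient: |∂P/∂n| = 300 Pa / 236000 m = 1.27×10⁻³ Pa/m
Geostrophic balance (pressure-gradient force = Coriolis force):
V_g = (1/(fρ)) |∂P/∂n| = 1.27×10⁻³ / (1.41×10⁻⁴ × 0.950) = 9.50 m/s
Converting: 9.50 m/s × 3.6 = 34.2 km/h

34.2 km/h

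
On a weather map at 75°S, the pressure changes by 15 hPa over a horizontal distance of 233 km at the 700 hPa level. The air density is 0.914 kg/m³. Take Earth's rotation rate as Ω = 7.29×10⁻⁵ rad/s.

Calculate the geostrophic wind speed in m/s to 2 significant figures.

50 m/s

Coriolis parameter at 75°S:
f = 2Ω sin φ = 2 × 7.29×10⁻⁵ × sin 75° = 1.41×10⁻⁴ s⁻¹
Pressure gradient: |∂P/∂n| = 1500 Pa / 233000 m = 6.44×10⁻³ Pa/m
Geostrophic balance (pressure-gradient force = Coriolis force):
V_g = (1/(fρ)) |∂P/∂n| = 6.44×10⁻³ / (1.41×10⁻⁴ × 0.914) = 50.0 m/s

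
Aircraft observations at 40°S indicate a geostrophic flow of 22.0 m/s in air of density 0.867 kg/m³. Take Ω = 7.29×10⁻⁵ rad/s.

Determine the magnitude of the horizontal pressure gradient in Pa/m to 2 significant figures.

1.8×10⁻³ Pa/m

Coriolis parameter at 40°S:
f = 2Ω sin φ = 2 × 7.29×10⁻⁵ × sin 40° = 9.37×10⁻⁵ s⁻¹
Geostrophic balance rearranged: |∂P/∂n| = f ρ V_g
|∂P/∂n| = 9.37×10⁻⁵ × 0.867 × 22.0 = 1.79×10⁻³ Pa/m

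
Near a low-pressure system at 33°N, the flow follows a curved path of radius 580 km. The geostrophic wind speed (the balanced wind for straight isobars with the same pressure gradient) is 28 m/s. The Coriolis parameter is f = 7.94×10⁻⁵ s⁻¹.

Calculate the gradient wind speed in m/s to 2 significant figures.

Around a low, centrifugal force acts outward with Coriolis, so pressure-gradient force balances both:
(1/ρ)|∂P/∂n| = fV + V²/R  →  V² + fR·V − fR·V_g = 0
With fR = 7.94×10⁻⁵ × 580×10³ m = 46.1 m/s:
V = [−fR + √((fR)² + 4 fR V_g)]/2 = [−46.1 + √(46.1² + 4×46.1×28)]/2 = 19.6 m/s
Subgeostrophic (V < V_g = 28 m/s), as expected around a low.

20 m/s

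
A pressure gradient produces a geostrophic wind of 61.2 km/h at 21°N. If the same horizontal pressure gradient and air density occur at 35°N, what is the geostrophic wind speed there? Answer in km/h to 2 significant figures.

38 km/h

With the same pressure gradient and density, V_g ∝ 1/f ∝ 1/sin φ.
V₂ = V₁ · sin φ₁ / sin φ₂ = 61.2 × sin 21° / sin 35°
V₂ = 61.2 × 0.3584/0.5736 = 38 km/h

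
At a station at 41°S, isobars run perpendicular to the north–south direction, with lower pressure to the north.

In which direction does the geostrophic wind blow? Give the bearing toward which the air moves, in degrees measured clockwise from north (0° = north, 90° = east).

270°

The pressure-gradient force points toward the north (bearing 000°).
Geostrophic balance: in the Southern Hemisphere the Coriolis force deflects motion to the left, so the geostrophic wind blows 90° to the left of the pressure-gradient force (low pressure on the right).
Rotating 000° by 90° counterclockwise gives 270° — the wind blows toward the west.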